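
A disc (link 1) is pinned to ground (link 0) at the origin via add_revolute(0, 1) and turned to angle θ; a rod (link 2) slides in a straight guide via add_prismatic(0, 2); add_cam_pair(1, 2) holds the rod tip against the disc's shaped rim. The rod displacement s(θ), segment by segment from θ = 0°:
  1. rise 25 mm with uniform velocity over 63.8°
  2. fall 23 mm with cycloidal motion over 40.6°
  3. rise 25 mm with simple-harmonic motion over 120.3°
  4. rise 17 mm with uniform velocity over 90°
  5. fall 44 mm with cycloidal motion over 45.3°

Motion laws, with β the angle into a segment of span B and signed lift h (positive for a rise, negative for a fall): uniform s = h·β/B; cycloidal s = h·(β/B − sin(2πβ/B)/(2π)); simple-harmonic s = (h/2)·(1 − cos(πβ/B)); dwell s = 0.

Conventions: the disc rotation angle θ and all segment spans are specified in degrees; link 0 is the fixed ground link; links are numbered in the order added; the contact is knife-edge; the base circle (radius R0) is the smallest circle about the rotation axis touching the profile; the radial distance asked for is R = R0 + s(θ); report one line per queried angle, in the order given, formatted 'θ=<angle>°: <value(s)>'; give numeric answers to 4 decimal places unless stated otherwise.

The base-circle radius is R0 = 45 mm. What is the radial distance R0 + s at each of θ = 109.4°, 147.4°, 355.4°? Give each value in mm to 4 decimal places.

segment 1 (0° to 63.8°, uniform, h = 25) is passed completely: s = 0.0000 + (25) = 25.0000
segment 2 (63.8° to 104.4°, cycloidal, h = -23) is passed completely: s = 25.0000 + (-23) = 2.0000
θ = 109.4° falls in segment 3 (104.4° to 224.7°, simple-harmonic, h = 25): β = 109.4 − 104.4 = 5°, B = 120.3°; Δs = 25/2·(1 − cos(π·0.0416)) = 0.1064; s = 2.0000 + 0.1064 = 2.1064
θ = 147.4° falls in segment 3 (104.4° to 224.7°, simple-harmonic, h = 25): β = 147.4 − 104.4 = 43°, B = 120.3°; Δs = 25/2·(1 − cos(π·0.3574)) = 7.0870; s = 2.0000 + 7.0870 = 9.0870
segment 3 (104.4° to 224.7°, simple-harmonic, h = 25) is passed completely: s = 2.0000 + (25) = 27.0000
segment 4 (224.7° to 314.7°, uniform, h = 17) is passed completely: s = 27.0000 + (17) = 44.0000
θ = 355.4° falls in segment 5 (314.7° to 360°, cycloidal, h = -44): β = 355.4 − 314.7 = 40.7°, B = 45.3°; Δs = -44·(0.8985 − sin(2π·0.8985)/(2π)) = -43.7030; s = 44.0000 − 43.7030 = 0.2970
θ=109.4°: R = R0 + s = 45 + 2.1064 = 47.1064
θ=147.4°: R = R0 + s = 45 + 9.0870 = 54.0870
θ=355.4°: R = R0 + s = 45 + 0.2970 = 45.2970

θ=109.4°: 47.1064
θ=147.4°: 54.0870
θ=355.4°: 45.2970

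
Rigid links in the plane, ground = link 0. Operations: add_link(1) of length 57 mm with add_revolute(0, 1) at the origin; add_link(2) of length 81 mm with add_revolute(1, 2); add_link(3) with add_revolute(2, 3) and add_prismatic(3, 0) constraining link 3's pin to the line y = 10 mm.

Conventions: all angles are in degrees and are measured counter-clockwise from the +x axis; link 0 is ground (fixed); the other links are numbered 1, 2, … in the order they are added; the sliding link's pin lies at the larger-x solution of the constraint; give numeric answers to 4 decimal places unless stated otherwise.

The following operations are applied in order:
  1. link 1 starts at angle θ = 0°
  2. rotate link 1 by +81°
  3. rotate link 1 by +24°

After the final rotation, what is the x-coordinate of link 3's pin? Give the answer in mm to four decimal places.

geometry: r = 57 mm, L = 81 mm, e = 10 mm; θ starts at 0°
rotate link 1 by +81°: θ ← 0° +81° = 81°
rotate link 1 by +24°: θ ← 81° +24° = 105°
crank pin P = (r cos θ, r sin θ) = (-14.752686, 55.057772)
h = r sin θ − e = 55.057772 − 10 = 45.057772
x = r cos θ + √(L² − h²) = -14.752686 + 67.311196 = 52.558511

52.5585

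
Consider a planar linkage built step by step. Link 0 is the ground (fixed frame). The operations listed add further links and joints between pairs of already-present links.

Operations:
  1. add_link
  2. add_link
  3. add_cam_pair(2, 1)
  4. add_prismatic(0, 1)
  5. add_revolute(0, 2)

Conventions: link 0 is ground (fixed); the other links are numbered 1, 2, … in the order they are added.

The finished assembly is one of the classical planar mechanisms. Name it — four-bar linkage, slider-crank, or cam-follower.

links: 3 (incl. ground); joints: 1 revolute, 1 prismatic, 1 higher (cam) pair, forming one closed loop
3 links, revolute + prismatic + higher pair in one loop → cam-follower

cam-follower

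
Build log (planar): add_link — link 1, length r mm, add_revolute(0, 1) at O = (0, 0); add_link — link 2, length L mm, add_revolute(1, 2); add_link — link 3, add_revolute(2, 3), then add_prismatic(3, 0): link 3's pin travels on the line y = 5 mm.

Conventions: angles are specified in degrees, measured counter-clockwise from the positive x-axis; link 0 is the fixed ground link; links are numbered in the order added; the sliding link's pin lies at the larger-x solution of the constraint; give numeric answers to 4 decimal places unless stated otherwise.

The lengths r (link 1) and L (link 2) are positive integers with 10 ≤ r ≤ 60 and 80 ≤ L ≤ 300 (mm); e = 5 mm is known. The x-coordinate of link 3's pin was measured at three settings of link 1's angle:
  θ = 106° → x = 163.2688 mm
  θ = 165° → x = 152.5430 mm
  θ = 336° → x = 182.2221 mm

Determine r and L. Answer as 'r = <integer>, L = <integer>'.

constraint per measurement: (x − r cos θ)² + (r sin θ − e)² = L²
subtracting the θ₁ and θ₂ equations cancels the r² and L² terms:
r = (x₁² − x₂²) / (2[(x₁cos θ₁ + e sin θ₁) − (x₂cos θ₂ + e sin θ₂)]) = 16.0000 → r = 16
L² = (x₁ − r cos θ₁)² + (r sin θ₁ − e)² = 28223.9946 → L = 168.0000 → L = 168
check at θ₃=336°: x = 182.2221 (printed 182.2221) ✓

r = 16, L = 168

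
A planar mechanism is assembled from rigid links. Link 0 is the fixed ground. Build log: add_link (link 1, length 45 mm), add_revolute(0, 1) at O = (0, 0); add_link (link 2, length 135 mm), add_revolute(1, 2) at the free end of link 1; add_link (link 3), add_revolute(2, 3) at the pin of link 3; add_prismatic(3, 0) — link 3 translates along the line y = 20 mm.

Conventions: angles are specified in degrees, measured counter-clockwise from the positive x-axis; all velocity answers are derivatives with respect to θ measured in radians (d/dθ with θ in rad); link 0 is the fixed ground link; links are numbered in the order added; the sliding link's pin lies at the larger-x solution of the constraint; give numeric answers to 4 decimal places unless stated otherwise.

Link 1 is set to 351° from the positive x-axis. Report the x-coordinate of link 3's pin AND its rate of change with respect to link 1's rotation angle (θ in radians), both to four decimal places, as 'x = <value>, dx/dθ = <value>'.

geometry: r = 45 mm, L = 135 mm, e = 20 mm
crank pin P = (r cos θ, r sin θ) = (44.445975, -7.039551)
h = r sin θ − e = -7.039551 − 20 = -27.039551
x = r cos θ + √(L² − h²) = 44.445975 + 132.264367 = 176.710342
dx/dθ = −r sin θ − h·r cos θ/√(L² − h²) (θ in radians; h = -27.039551) = 16.125892

x = 176.7103, dx/dθ = 16.1259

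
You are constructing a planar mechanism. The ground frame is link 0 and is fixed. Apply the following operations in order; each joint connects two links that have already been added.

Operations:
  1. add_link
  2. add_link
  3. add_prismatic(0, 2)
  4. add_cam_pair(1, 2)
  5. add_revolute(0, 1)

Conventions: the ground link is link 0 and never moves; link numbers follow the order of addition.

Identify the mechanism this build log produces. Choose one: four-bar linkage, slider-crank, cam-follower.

links: 3 (incl. ground); joints: 1 revolute, 1 prismatic, 1 higher (cam) pair, forming one closed loop
3 links, revolute + prismatic + higher pair in one loop → cam-follower

cam-follower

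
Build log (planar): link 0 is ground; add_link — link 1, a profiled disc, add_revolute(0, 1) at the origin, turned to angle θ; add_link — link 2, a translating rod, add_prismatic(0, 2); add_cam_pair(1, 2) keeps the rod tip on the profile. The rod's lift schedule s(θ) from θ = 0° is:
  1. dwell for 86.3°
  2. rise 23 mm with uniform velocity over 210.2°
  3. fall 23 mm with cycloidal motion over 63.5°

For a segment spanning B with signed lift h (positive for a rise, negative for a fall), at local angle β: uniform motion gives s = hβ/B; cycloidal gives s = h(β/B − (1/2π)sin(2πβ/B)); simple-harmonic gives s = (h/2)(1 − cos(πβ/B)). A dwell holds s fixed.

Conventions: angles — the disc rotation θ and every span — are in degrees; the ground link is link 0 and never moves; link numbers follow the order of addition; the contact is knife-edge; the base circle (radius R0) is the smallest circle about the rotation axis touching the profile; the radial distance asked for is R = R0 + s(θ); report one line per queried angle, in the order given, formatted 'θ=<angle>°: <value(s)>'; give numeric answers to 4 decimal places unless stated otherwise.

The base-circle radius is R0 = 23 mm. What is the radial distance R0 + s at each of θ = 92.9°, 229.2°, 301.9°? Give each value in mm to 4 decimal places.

seg 1 [0°–86.3°] dwell: s stays 0.0000
seg 2 [86.3°–296.5°] uniform, h=23: θ=92.9° here. β=6.6, B=210.2. 23·6.6/210.2 = 0.7222 → s = 0.7222
seg 2 [86.3°–296.5°] uniform, h=23: θ=229.2° here. β=142.9, B=210.2. 23·142.9/210.2 = 15.6361 → s = 15.6361
seg 2 [86.3°–296.5°] uniform, h=23: full span → s += 23 → s = 23.0000
seg 3 [296.5°–360°] cycloidal, h=-23: θ=301.9° here. β=5.4, B=63.5. -23·(0.0850 − sin(2π·0.0850)/(2π)) = -0.0917 → s = 22.9083
θ=92.9°: R = R0 + s = 23 + 0.7222 = 23.7222
θ=229.2°: R = R0 + s = 23 + 15.6361 = 38.6361
θ=301.9°: R = R0 + s = 23 + 22.9083 = 45.9083

θ=92.9°: 23.7222
θ=229.2°: 38.6361
θ=301.9°: 45.9083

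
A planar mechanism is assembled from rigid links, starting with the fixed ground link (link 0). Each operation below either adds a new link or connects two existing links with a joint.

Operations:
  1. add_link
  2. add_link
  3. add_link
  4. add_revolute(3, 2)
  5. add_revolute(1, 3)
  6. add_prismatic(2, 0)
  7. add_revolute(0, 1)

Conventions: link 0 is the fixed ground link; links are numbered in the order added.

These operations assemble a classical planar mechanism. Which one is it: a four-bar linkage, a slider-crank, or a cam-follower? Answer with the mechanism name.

links: 4 (incl. ground); joints: 3 revolute, 1 prismatic, 0 higher (cam) pair, forming one closed loop
4 links, 3 revolutes + 1 prismatic in one loop → slider-crank

slider-crank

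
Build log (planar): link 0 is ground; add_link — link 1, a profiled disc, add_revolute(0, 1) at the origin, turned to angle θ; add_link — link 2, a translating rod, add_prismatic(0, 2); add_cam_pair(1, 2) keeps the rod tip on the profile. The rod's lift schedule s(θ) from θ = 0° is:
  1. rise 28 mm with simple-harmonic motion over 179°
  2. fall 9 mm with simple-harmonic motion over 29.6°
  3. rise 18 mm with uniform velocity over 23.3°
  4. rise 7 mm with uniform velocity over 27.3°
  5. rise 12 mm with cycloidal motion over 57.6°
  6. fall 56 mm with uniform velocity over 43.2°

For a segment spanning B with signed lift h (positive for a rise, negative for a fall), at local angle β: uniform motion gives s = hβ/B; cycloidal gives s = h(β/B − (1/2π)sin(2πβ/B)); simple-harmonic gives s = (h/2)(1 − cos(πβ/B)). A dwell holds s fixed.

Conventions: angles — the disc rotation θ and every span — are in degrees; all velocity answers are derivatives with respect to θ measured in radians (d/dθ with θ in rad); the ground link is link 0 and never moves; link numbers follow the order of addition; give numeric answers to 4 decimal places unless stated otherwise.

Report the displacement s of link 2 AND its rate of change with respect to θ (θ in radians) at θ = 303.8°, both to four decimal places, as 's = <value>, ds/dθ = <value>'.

seg 1 [0°–179°] simple-harmonic, h=28: full span → s += 28 → s = 28.0000
seg 2 [179°–208.6°] simple-harmonic, h=-9: full span → s += -9 → s = 19.0000
seg 3 [208.6°–231.9°] uniform, h=18: full span → s += 18 → s = 37.0000
seg 4 [231.9°–259.2°] uniform, h=7: full span → s += 7 → s = 44.0000
seg 5 [259.2°–316.8°] cycloidal, h=12: θ=303.8° here. β=44.6, B=57.6. 12·(0.7743 − sin(2π·0.7743)/(2π)) = 11.1793 → s = 55.1793
velocity in seg [259.2°–316.8°] (cycloidal), θ in radians: β = 44.6° = 0.7784 rad, B = 57.6° = 1.0053 rad; ds/dθ = (h/B)(1 − cos(2πβ/B)) = (12/1.0053)(1 − cos(2π·0.7743)) = 10.120782 mm/rad

s = 55.1793, ds/dθ = 10.1208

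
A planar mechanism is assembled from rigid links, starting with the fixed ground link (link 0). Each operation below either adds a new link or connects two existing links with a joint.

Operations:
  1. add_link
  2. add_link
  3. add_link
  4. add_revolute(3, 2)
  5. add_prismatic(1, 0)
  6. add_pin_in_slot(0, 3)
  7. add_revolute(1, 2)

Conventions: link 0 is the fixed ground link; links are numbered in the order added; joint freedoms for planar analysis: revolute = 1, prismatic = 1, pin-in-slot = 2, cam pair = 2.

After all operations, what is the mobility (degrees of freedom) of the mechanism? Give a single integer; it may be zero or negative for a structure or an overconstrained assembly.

ground; <1,0,0>
#1 <2,0,0>
#2 <3,0,0>
#3 <4,0,0>
R:3↔2 J1 <4,1,0>
P:1↔0 J1 <4,2,0>
PS:0↔3 J2 <4,2,1>
R:1↔2 J1 <4,3,1>
3×3 − 2×3 − 1×1 = 2

M = 2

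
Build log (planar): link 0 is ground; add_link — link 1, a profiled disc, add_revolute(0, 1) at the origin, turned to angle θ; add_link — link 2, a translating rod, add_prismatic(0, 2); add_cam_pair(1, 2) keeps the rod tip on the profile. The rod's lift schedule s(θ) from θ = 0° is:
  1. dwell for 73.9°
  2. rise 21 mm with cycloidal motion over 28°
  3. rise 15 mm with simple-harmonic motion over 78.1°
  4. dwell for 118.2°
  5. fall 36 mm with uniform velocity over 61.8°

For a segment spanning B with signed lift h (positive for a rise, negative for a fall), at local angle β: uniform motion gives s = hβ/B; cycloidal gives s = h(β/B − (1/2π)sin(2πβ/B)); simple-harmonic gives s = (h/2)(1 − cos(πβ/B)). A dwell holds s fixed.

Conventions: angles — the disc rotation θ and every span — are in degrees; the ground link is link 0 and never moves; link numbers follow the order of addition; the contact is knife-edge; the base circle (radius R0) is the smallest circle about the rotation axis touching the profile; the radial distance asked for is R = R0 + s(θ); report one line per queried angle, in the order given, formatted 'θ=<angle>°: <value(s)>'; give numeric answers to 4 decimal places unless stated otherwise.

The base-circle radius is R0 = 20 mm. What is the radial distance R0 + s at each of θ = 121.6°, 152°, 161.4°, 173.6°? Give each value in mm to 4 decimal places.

seg 1 [0°–73.9°] dwell: s stays 0.0000
seg 2 [73.9°–101.9°] cycloidal, h=21: full span → s += 21 → s = 21.0000
seg 3 [101.9°–180°] simple-harmonic, h=15: θ=121.6° here. β=19.7, B=78.1. 15/2·(1 − cos(π·0.2522)) = 2.2342 → s = 23.2342
seg 3 [101.9°–180°] simple-harmonic, h=15: θ=152° here. β=50.1, B=78.1. 15/2·(1 − cos(π·0.6415)) = 10.7250 → s = 31.7250
seg 3 [101.9°–180°] simple-harmonic, h=15: θ=161.4° here. β=59.5, B=78.1. 15/2·(1 − cos(π·0.7618)) = 12.9969 → s = 33.9969
seg 3 [101.9°–180°] simple-harmonic, h=15: θ=173.6° here. β=71.7, B=78.1. 15/2·(1 − cos(π·0.9181)) = 14.7528 → s = 35.7528
θ=121.6°: R = R0 + s = 20 + 23.2342 = 43.2342
θ=152°: R = R0 + s = 20 + 31.7250 = 51.7250
θ=161.4°: R = R0 + s = 20 + 33.9969 = 53.9969
θ=173.6°: R = R0 + s = 20 + 35.7528 = 55.7528

θ=121.6°: 43.2342
θ=152°: 51.7250
θ=161.4°: 53.9969
θ=173.6°: 55.7528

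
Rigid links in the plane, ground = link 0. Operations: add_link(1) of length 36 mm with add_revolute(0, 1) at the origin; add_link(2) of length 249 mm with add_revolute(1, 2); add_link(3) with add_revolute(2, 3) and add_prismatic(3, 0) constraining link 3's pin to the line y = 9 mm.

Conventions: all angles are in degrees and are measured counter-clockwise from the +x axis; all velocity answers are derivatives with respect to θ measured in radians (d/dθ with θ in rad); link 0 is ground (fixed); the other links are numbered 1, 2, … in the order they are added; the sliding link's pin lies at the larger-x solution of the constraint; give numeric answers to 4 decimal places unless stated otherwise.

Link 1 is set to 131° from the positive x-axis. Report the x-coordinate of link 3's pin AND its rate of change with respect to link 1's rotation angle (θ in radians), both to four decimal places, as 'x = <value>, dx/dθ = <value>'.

geometry: r = 36 mm, L = 249 mm, e = 9 mm
crank pin P = (r cos θ, r sin θ) = (-23.618125, 27.169545)
h = r sin θ − e = 27.169545 − 9 = 18.169545
x = r cos θ + √(L² − h²) = -23.618125 + 248.336199 = 224.718074
dx/dθ = −r sin θ − h·r cos θ/√(L² − h²) (θ in radians; h = 18.169545) = -25.441522

x = 224.7181, dx/dθ = -25.4415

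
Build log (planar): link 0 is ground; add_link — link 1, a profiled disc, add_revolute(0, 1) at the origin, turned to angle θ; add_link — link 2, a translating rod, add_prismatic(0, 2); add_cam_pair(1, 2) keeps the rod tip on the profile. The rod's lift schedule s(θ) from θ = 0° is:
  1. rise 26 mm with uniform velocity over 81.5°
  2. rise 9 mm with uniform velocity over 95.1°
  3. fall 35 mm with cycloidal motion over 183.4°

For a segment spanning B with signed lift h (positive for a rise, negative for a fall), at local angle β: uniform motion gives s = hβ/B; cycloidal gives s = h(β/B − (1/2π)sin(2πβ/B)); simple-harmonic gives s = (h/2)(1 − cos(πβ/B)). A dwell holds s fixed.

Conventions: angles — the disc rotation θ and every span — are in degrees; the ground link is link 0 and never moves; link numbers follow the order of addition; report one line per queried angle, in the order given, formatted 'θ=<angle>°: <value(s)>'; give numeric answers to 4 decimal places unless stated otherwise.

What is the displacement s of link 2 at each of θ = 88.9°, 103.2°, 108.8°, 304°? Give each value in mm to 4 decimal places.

seg 1 [0°–81.5°] uniform, h=26: full span → s += 26 → s = 26.0000
seg 2 [81.5°–176.6°] uniform, h=9: θ=88.9° here. β=7.4, B=95.1. 9·7.4/95.1 = 0.7003 → s = 26.7003
seg 2 [81.5°–176.6°] uniform, h=9: θ=103.2° here. β=21.7, B=95.1. 9·21.7/95.1 = 2.0536 → s = 28.0536
seg 2 [81.5°–176.6°] uniform, h=9: θ=108.8° here. β=27.3, B=95.1. 9·27.3/95.1 = 2.5836 → s = 28.5836
seg 2 [81.5°–176.6°] uniform, h=9: full span → s += 9 → s = 35.0000
seg 3 [176.6°–360°] cycloidal, h=-35: θ=304° here. β=127.4, B=183.4. -35·(0.6947 − sin(2π·0.6947)/(2π)) = -29.5500 → s = 5.4500

θ=88.9°: 26.7003
θ=103.2°: 28.0536
θ=108.8°: 28.5836
θ=304°: 5.4500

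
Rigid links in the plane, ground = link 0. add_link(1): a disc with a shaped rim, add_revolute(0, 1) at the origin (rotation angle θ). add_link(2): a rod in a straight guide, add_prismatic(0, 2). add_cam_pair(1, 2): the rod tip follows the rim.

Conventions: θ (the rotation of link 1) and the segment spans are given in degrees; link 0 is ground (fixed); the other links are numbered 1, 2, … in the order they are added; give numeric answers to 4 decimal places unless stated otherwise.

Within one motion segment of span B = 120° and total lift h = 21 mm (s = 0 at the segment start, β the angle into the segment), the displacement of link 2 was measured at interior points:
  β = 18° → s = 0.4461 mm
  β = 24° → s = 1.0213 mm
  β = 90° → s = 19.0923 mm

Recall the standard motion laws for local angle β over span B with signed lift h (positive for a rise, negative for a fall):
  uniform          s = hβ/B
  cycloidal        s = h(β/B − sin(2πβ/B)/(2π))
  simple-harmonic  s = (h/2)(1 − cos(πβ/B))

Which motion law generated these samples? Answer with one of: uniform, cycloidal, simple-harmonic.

candidates at β/B = r: uniform s = h·r (linear in β); cycloidal s = h·(r − sin(2πr)/(2π)); simple-harmonic s = (h/2)(1 − cos(πr))
β=18°: printed 0.4461 | uniform 3.1500, cycloidal 0.4461, simple-harmonic 1.1444
β=24°: printed 1.0213 | uniform 4.2000, cycloidal 1.0213, simple-harmonic 2.0053
β=90°: printed 19.0923 | uniform 15.7500, cycloidal 19.0923, simple-harmonic 17.9246
only one law matches every sample → cycloidal

cycloidal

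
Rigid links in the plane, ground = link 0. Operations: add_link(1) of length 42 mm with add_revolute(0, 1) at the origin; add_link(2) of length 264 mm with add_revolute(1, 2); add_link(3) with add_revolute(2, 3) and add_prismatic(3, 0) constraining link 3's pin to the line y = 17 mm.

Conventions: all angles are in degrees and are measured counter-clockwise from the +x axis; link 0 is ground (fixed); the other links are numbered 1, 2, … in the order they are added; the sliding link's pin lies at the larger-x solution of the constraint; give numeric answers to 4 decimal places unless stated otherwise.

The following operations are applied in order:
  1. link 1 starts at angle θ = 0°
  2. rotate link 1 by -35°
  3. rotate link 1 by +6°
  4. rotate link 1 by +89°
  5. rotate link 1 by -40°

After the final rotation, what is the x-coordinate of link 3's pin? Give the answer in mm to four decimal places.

geometry: r = 42 mm, L = 264 mm, e = 17 mm; θ starts at 0°
rotate link 1 by -35°: θ ← 0° -35° = -35°
rotate link 1 by +6°: θ ← -35° +6° = -29°
rotate link 1 by +89°: θ ← -29° +89° = 60°
rotate link 1 by -40°: θ ← 60° -40° = 20°
crank pin P = (r cos θ, r sin θ) = (39.467090, 14.364846)
h = r sin θ − e = 14.364846 − 17 = -2.635154
x = r cos θ + √(L² − h²) = 39.467090 + 263.986848 = 303.453938

303.4539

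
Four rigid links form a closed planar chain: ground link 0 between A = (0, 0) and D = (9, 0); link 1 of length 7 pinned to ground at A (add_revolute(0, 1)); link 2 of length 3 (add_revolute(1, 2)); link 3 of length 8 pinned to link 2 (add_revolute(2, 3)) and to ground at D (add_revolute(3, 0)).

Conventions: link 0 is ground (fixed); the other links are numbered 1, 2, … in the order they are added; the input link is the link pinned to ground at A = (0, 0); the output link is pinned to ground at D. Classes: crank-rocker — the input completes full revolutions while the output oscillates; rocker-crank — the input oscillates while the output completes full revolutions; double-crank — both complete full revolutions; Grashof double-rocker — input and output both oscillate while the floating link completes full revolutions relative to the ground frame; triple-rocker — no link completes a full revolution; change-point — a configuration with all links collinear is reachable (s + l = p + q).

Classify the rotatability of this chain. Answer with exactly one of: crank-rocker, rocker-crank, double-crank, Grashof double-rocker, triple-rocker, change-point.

lengths: ground=9, input=7, coupler=3, output=8
sorted: s=3 (shortest), l=9 (longest), p+q=15
s + l = 12 vs p + q = 15
s + l < p + q (Grashof) with shortest = coupler link → Grashof double-rocker

Grashof double-rocker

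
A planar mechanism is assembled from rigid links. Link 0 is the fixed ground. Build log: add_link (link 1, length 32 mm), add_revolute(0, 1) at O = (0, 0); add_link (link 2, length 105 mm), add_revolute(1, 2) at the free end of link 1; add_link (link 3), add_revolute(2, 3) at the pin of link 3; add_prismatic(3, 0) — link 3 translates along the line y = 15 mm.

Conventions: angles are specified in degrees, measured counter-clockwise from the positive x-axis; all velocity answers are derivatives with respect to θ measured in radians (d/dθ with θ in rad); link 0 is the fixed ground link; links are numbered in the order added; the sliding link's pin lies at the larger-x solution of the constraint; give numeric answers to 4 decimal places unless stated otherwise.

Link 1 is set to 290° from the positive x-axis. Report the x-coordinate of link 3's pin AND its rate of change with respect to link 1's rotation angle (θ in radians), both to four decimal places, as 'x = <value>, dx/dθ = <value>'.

geometry: r = 32 mm, L = 105 mm, e = 15 mm
crank pin P = (r cos θ, r sin θ) = (10.944645, -30.070164)
h = r sin θ − e = -30.070164 − 15 = -45.070164
x = r cos θ + √(L² − h²) = 10.944645 + 94.835016 = 105.779661
dx/dθ = −r sin θ − h·r cos θ/√(L² − h²) (θ in radians; h = -45.070164) = 35.271586

x = 105.7797, dx/dθ = 35.2716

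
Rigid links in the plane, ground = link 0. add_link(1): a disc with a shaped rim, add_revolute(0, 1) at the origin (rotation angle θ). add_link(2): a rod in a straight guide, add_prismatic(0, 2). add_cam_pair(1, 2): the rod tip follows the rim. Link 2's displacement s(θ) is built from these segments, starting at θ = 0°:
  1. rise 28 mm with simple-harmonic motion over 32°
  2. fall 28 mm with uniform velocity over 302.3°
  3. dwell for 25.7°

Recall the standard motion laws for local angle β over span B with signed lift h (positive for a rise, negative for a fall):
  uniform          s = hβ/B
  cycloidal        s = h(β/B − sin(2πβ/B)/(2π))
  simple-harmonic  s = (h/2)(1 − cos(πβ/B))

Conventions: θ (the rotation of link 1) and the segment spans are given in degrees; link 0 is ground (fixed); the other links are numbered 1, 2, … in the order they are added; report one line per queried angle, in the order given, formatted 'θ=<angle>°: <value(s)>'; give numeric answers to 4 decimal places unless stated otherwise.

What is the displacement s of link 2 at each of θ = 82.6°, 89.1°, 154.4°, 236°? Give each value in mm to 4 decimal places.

segment 1 (0° to 32°, simple-harmonic, h = 28) is passed completely: s = 0.0000 + (28) = 28.0000
θ = 82.6° falls in segment 2 (32° to 334.3°, uniform, h = -28): β = 82.6 − 32 = 50.6°, B = 302.3°; Δs = -28·50.6/302.3 = -4.6867; s = 28.0000 − 4.6867 = 23.3133
θ = 89.1° falls in segment 2 (32° to 334.3°, uniform, h = -28): β = 89.1 − 32 = 57.1°, B = 302.3°; Δs = -28·57.1/302.3 = -5.2888; s = 28.0000 − 5.2888 = 22.7112
θ = 154.4° falls in segment 2 (32° to 334.3°, uniform, h = -28): β = 154.4 − 32 = 122.4°, B = 302.3°; Δs = -28·122.4/302.3 = -11.3371; s = 28.0000 − 11.3371 = 16.6629
θ = 236° falls in segment 2 (32° to 334.3°, uniform, h = -28): β = 236 − 32 = 204°, B = 302.3°; Δs = -28·204/302.3 = -18.8951; s = 28.0000 − 18.8951 = 9.1049

θ=82.6°: 23.3133
θ=89.1°: 22.7112
θ=154.4°: 16.6629
θ=236°: 9.1049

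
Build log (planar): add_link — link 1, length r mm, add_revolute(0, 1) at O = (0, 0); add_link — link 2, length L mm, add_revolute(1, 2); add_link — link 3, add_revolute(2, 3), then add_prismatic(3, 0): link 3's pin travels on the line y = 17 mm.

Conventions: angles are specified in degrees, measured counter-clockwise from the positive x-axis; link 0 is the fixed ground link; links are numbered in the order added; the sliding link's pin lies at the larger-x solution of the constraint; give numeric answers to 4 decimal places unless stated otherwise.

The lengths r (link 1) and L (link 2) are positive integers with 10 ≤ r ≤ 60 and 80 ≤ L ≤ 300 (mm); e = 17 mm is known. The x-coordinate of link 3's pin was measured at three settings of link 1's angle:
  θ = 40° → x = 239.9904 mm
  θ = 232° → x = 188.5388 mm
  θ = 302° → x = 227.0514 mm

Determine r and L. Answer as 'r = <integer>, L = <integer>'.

constraint per measurement: (x − r cos θ)² + (r sin θ − e)² = L²
subtracting the θ₁ and θ₂ equations cancels the r² and L² terms:
r = (x₁² − x₂²) / (2[(x₁cos θ₁ + e sin θ₁) − (x₂cos θ₂ + e sin θ₂)]) = 34.0000 → r = 34
L² = (x₁ − r cos θ₁)² + (r sin θ₁ − e)² = 45795.9844 → L = 214.0000 → L = 214
check at θ₃=302°: x = 227.0514 (printed 227.0514) ✓

r = 34, L = 214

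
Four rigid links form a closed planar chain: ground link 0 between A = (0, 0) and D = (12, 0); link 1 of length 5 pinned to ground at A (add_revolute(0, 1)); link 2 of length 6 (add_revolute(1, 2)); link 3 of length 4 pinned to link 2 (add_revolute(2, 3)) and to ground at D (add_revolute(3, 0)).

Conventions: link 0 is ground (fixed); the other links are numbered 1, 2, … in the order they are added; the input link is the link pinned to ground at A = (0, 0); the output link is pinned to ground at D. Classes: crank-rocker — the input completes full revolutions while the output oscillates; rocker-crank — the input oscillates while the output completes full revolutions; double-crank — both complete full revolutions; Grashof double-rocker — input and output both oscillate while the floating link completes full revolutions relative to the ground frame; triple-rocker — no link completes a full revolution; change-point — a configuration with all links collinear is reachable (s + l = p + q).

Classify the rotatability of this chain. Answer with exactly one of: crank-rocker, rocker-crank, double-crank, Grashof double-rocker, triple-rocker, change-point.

lengths: ground=12, input=5, coupler=6, output=4
sorted: s=4 (shortest), l=12 (longest), p+q=11
s + l = 16 vs p + q = 11
s + l > p + q → non-Grashof → no link fully rotates → triple-rocker

triple-rocker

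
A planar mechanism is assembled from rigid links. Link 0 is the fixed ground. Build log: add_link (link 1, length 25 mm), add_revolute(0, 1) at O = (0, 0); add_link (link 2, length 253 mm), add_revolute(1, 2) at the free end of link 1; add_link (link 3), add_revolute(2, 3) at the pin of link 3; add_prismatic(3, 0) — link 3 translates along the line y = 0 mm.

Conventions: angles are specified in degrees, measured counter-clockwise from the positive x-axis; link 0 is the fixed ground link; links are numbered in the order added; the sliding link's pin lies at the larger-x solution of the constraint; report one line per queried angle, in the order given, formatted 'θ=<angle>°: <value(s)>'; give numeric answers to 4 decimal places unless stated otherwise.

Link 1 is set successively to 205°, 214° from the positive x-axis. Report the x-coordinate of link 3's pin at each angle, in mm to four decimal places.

geometry: r = 25 mm, L = 253 mm, e = 0 mm
θ=205°: crank pin P = (r cos θ, r sin θ) = (-22.657695, -10.565457)
θ=205°: h = r sin θ − e = -10.565457 − 0 = -10.565457
θ=205°: x = r cos θ + √(L² − h²) = -22.657695 + 252.779293 = 230.121599
θ=214°: crank pin P = (r cos θ, r sin θ) = (-20.725939, -13.979823)
θ=214°: h = r sin θ − e = -13.979823 − 0 = -13.979823
θ=214°: x = r cos θ + √(L² − h²) = -20.725939 + 252.613469 = 231.887529

θ=205°: 230.1216
θ=214°: 231.8875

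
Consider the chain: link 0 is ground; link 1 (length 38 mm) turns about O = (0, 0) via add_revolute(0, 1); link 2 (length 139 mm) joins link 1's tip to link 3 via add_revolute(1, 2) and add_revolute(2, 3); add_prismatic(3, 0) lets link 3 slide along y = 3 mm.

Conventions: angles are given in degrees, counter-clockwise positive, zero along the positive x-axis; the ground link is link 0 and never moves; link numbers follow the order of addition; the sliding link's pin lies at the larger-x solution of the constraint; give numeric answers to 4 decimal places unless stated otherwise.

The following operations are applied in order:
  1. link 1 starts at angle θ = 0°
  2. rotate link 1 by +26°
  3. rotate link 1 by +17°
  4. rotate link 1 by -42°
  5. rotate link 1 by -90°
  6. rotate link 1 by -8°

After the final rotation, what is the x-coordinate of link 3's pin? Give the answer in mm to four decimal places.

geometry: r = 38 mm, L = 139 mm, e = 3 mm; θ starts at 0°
rotate link 1 by +26°: θ ← 0° +26° = 26°
rotate link 1 by +17°: θ ← 26° +17° = 43°
rotate link 1 by -42°: θ ← 43° -42° = 1°
rotate link 1 by -90°: θ ← 1° -90° = -89°
rotate link 1 by -8°: θ ← -89° -8° = -97°
crank pin P = (r cos θ, r sin θ) = (-4.631035, -37.716754)
h = r sin θ − e = -37.716754 − 3 = -40.716754
x = r cos θ + √(L² − h²) = -4.631035 + 132.902769 = 128.271734

128.2717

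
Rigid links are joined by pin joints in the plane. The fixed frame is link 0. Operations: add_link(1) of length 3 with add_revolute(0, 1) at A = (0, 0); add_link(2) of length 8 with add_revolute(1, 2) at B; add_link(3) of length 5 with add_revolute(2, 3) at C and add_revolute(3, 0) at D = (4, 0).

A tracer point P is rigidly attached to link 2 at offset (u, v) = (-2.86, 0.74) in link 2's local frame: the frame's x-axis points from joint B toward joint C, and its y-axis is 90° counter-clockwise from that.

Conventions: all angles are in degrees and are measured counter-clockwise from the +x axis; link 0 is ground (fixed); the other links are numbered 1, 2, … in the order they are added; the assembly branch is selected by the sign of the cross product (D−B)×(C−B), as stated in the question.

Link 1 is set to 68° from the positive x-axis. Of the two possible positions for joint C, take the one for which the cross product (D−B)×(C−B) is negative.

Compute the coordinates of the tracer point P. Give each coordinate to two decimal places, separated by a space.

A=(0,0), D=(4.00,0)
B = A + 3.00·(cos68°, sin68°) = (1.1238, 2.7816)
|BD| = 4.0012
circle(B,8.00) ∩ circle(D,5.00): a=6.8742, h=4.0922
  candidates: C₊=(8.9100,0.9444) cross=16.374; C₋=(3.2204,-4.9388) cross=-16.374
  branch - wants cross < 0 → take C=(3.2204,-4.9388) (cross=-16.374)
ex = (C−B)/|BC| = (0.2621,-0.9650); ey = (0.9650,0.2621)
P = B + -2.86·ex + 0.74·ey = (1.0884,5.7355)

1.09 5.74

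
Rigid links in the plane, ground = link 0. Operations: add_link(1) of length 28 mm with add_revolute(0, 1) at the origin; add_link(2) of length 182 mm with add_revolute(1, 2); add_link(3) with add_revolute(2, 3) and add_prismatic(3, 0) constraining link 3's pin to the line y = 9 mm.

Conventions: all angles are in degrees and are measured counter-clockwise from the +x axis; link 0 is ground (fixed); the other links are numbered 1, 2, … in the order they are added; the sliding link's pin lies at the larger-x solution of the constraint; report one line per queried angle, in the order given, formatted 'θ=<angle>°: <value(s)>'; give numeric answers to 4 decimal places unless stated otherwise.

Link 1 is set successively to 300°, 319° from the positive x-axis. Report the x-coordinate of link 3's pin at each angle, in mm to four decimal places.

geometry: r = 28 mm, L = 182 mm, e = 9 mm
θ=300°: crank pin P = (r cos θ, r sin θ) = (14.000000, -24.248711)
θ=300°: h = r sin θ − e = -24.248711 − 9 = -33.248711
θ=300°: x = r cos θ + √(L² − h²) = 14.000000 + 178.937205 = 192.937205
θ=319°: crank pin P = (r cos θ, r sin θ) = (21.131868, -18.369653)
θ=319°: h = r sin θ − e = -18.369653 − 9 = -27.369653
θ=319°: x = r cos θ + √(L² − h²) = 21.131868 + 179.930270 = 201.062138

θ=300°: 192.9372
θ=319°: 201.0621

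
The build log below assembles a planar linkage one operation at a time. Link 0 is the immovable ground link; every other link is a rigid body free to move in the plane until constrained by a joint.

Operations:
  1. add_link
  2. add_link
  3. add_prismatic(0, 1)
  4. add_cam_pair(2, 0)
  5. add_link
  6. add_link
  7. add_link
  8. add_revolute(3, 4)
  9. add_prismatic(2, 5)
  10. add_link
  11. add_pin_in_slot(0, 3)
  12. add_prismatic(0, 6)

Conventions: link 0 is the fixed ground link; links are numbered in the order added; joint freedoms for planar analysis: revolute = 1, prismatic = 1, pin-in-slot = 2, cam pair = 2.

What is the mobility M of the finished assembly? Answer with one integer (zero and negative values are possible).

L=1 J1=0 J2=0
add link → L=2 J1=0 J2=0
add link → L=3 J1=0 J2=0
P@0,1 dof=1 J1 → L=3 J1=1 J2=0
C@2,0 dof=2 J2 → L=3 J1=1 J2=1
add link → L=4 J1=1 J2=1
add link → L=5 J1=1 J2=1
add link → L=6 J1=1 J2=1
R@3,4 dof=1 J1 → L=6 J1=2 J2=1
P@2,5 dof=1 J1 → L=6 J1=3 J2=1
add link → L=7 J1=3 J2=1
PS@0,3 dof=2 J2 → L=7 J1=3 J2=2
P@0,6 dof=1 J1 → L=7 J1=4 J2=2
M=3(L−1)−2J1−J2=3·6−2·4−2=8

M = 8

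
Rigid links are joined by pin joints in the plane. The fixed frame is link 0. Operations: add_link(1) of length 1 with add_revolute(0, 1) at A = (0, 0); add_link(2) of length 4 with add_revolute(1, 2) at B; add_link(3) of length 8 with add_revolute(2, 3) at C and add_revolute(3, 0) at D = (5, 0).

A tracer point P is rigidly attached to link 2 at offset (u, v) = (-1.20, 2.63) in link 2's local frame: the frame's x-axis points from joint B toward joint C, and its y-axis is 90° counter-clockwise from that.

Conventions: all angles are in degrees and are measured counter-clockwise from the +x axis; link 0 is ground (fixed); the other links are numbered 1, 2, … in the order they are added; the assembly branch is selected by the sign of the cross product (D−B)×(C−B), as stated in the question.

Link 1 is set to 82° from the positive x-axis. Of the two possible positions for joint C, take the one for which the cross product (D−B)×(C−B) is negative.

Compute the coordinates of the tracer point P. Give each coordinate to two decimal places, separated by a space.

A=(0,0), D=(5.00,0)
B = A + 1.00·(cos82°, sin82°) = (0.1392, 0.9903)
|BD| = 4.9607
circle(B,4.00) ∩ circle(D,8.00): a=-2.3577, h=3.2313
  candidates: C₊=(-1.5260,4.6272) cross=16.029; C₋=(-2.8161,-1.7053) cross=-16.029
  branch - wants cross < 0 → take C=(-2.8161,-1.7053) (cross=-16.029)
ex = (C−B)/|BC| = (-0.7388,-0.6739); ey = (0.6739,-0.7388)
P = B + -1.20·ex + 2.63·ey = (2.7981,-0.1442)

2.80 -0.14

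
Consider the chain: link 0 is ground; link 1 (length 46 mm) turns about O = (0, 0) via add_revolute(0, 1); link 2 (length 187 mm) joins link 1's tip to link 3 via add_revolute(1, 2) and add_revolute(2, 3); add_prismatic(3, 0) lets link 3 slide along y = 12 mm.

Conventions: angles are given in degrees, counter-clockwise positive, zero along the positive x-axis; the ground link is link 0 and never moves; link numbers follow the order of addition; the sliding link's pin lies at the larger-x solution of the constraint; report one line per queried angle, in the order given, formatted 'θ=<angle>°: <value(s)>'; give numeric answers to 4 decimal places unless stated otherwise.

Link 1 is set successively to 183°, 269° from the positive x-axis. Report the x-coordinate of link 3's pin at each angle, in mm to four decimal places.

geometry: r = 46 mm, L = 187 mm, e = 12 mm
θ=183°: crank pin P = (r cos θ, r sin θ) = (-45.936959, -2.407454)
θ=183°: h = r sin θ − e = -2.407454 − 12 = -14.407454
θ=183°: x = r cos θ + √(L² − h²) = -45.936959 + 186.444161 = 140.507203
θ=269°: crank pin P = (r cos θ, r sin θ) = (-0.802811, -45.992994)
θ=269°: h = r sin θ − e = -45.992994 − 12 = -57.992994
θ=269°: x = r cos θ + √(L² − h²) = -0.802811 + 177.780237 = 176.977426

θ=183°: 140.5072
θ=269°: 176.9774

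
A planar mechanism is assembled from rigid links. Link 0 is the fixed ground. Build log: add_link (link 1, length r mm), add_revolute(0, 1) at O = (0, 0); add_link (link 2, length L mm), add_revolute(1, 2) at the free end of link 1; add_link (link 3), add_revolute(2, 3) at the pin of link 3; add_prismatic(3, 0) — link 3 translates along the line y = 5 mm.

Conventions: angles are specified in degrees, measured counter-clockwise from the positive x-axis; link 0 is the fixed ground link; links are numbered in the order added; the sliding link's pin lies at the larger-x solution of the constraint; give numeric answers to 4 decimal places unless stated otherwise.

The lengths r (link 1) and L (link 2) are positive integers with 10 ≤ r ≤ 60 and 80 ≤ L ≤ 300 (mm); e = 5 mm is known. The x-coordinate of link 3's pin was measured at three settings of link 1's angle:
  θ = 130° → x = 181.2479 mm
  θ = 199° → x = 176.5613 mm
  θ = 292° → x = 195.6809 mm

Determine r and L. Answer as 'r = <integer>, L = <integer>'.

constraint per measurement: (x − r cos θ)² + (r sin θ − e)² = L²
subtracting the θ₁ and θ₂ equations cancels the r² and L² terms:
r = (x₁² − x₂²) / (2[(x₁cos θ₁ + e sin θ₁) − (x₂cos θ₂ + e sin θ₂)]) = 15.0002 → r = 15
L² = (x₁ − r cos θ₁)² + (r sin θ₁ − e)² = 36481.0117 → L = 191.0000 → L = 191
check at θ₃=292°: x = 195.6809 (printed 195.6809) ✓

r = 15, L = 191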